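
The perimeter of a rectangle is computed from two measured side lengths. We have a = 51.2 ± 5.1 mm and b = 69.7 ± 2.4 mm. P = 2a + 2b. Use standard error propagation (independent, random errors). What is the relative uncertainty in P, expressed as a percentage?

4.66%

P is a linear combination, so absolute uncertainties add in quadrature:
  (2·δa)² = 104;  (2·δb)² = 23.0
δP = √(127) = 11.3 mm
P = 242 mm, so δP/P = 11.3/242 = 0.0466.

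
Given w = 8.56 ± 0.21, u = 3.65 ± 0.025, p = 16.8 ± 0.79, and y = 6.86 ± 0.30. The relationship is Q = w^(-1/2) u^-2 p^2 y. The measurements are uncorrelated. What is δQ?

For a monomial Q ∝ w^(-1/2), u^-2, p^2, y, fractional errors add in quadrature:
  (−½·δw/w)² = (-0.5×0.0245)² = 0.000150;  (-2·δu/u)² = (-2×0.00685)² = 0.000188;  (2·δp/p)² = (2×0.0470)² = 0.00884;  (1·δy/y)² = (1×0.0437)² = 0.00191
δQ/Q = √(0.0111) = 0.105
Q = 49.7, so δQ = 0.105 × 49.7 = 5.23.

5.23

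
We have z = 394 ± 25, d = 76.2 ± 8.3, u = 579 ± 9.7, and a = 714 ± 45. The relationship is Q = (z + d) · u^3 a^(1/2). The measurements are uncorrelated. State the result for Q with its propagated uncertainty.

Let w = z + d = 470. δw = √(δz² + δd²) = √(625 + 68.9) = 26.3, so δw/w = 0.0560.
Q is then a monomial in w, u, a:
δQ/Q = √((δw/w)² + (3·δu/u)² + (½·δa/a)²) = √(0.00314 + 0.00253 + 0.000993) = 0.0816
Q = 2.44e+12, so δQ = 0.0816 × 2.44e+12 = 1.99e+11.

(2.44 ± 0.199) × 10^12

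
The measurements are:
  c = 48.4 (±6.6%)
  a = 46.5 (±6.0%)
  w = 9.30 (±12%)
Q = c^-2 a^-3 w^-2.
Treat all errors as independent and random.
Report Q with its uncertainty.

Q is a product of powers, so relative uncertainties combine in quadrature:
  (-2·δc/c)² = (-2×0.0660)² = 0.0174;  (-3·δa/a)² = (-3×0.0600)² = 0.0324;  (-2·δw/w)² = (-2×0.120)² = 0.0576
δQ/Q = √(0.107) = 0.328
Q = 4.91e-11, so δQ = 0.328 × 4.91e-11 = 1.61e-11.

(4.91 ± 1.61) × 10^-11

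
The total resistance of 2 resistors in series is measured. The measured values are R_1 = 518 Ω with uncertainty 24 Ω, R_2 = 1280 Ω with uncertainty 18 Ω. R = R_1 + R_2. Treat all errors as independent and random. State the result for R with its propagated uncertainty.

1800 ± 30.0 Ω

Sums and differences: (δR)² = Σ (cᵢ δxᵢ)².
  (δR_1)² = 576;  (δR_2)² = 324
δR = √(900) = 30.0 Ω
R = 1800 Ω.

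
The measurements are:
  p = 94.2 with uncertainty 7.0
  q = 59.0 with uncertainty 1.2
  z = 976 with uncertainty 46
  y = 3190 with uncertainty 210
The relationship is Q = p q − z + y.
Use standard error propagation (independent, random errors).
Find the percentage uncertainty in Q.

Let w = p·q = 5560. δw/w = √((1·δp/p)² + (1·δq/q)²) = √(0.00552 + 0.000414) = 0.0770, so δw = 428.
Q = w − z + y: δQ = √(δw² + δz² + δy²) = √(1.83e+05 + 2120 + 44100) = 479
Q = 7770, so δQ/Q = 479/7770 = 0.0616.

6.16%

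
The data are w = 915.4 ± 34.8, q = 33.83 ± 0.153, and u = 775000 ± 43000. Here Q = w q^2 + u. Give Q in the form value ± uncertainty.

Let p = w·q^2 = 1.048e+06. δp/p = √((1·δw/w)² + (2·δq/q)²) = √(0.00145 + 8.18e-05) = 0.0391, so δp = 40900.
Q = p + u: δQ = √(δp² + δu²) = √(1.68e+09 + 1.85e+09) = 59400
Q = 1.823e+06.

(1.823 ± 0.0594) × 10^6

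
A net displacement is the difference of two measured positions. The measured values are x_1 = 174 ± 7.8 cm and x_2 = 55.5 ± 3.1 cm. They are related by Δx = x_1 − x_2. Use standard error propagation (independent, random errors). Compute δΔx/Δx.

0.0708

Sums and differences: (δΔx)² = Σ (cᵢ δxᵢ)².
  (δx_1)² = 60.8;  (δx_2)² = 9.61
δΔx = √(70.5) = 8.39 cm
Δx = 118 cm, so δΔx/Δx = 8.39/118 = 0.0708.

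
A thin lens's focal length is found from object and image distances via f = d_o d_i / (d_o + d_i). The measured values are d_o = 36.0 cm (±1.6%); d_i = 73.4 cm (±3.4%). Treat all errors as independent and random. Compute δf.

0.375 cm

∂f/∂d_o = (d_i/(d_o+d_i))² = 0.450;  ∂f/∂d_i = (d_o/(d_o+d_i))² = 0.108
δf = √((∂f/∂d_o · δd_o)² + (∂f/∂d_i · δd_i)²) = √(0.0672 + 0.0730) = 0.375 cm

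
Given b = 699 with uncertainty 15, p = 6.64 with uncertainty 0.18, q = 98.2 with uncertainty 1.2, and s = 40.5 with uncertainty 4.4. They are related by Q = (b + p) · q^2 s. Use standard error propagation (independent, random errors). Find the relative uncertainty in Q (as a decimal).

0.113

Let u = b + p = 706. δu = √(δb² + δp²) = √(225 + 0.0324) = 15.0, so δu/u = 0.0213.
Q is then a monomial in u, q, s:
δQ/Q = √((δu/u)² + (2·δq/q)² + (1·δs/s)²) = √(0.000452 + 0.000597 + 0.0118) = 0.113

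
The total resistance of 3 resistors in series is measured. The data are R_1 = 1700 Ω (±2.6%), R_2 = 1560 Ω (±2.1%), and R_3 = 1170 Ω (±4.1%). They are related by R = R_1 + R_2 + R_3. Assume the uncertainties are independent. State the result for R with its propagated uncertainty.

Sums and differences: (δR)² = Σ (cᵢ δxᵢ)².
  (δR_1)² = 1950;  (δR_2)² = 1070;  (δR_3)² = 2300
δR = √(5330) = 73.0 Ω
R = 4430 Ω.

4430 ± 73.0 Ω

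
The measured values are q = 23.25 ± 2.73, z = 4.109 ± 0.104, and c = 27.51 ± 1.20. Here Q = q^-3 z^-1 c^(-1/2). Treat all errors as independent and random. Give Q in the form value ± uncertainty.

(3.692 ± 1.31) × 10^-6

For a monomial Q ∝ q^-3, z^-1, c^(-1/2), fractional errors add in quadrature:
  (-3·δq/q)² = (-3×0.117)² = 0.124;  (-1·δz/z)² = (-1×0.0253)² = 0.000641;  (−½·δc/c)² = (-0.5×0.0436)² = 0.000476
δQ/Q = √(0.125) = 0.354
Q = 3.692e-06, so δQ = 0.354 × 3.692e-06 = 1.31e-06.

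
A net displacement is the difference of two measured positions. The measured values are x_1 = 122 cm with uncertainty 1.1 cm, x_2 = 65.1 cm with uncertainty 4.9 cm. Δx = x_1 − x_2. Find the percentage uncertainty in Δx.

8.83%

Δx is a linear combination, so absolute uncertainties add in quadrature:
  (δx_1)² = 1.21;  (δx_2)² = 24.0
δΔx = √(25.2) = 5.02 cm
Δx = 56.9 cm, so δΔx/Δx = 5.02/56.9 = 0.0883.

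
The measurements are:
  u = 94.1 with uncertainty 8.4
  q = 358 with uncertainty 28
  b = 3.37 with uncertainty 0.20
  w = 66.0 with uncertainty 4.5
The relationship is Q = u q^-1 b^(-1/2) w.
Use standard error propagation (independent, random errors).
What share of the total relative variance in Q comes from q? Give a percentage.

31.2%

(δQ/Q)² = (1·δu/u)² + (-1·δq/q)² + (−½·δb/b)² + (1·δw/w)²
  u term: (1×0.0893)² = 0.00797
  q term: (-1×0.0782)² = 0.00612
  b term: (-0.5×0.0593)² = 0.000881
  w term: (1×0.0682)² = 0.00465
Total = 0.0196. Share from q = 0.00612/0.0196 = 0.312.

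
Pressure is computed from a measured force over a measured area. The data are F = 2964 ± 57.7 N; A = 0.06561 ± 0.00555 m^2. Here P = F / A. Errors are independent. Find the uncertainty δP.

Products/powers → add relative errors in quadrature, weighted by exponent:
  (1·δF/F)² = (1×0.0195)² = 0.000379;  (-1·δA/A)² = (-1×0.0846)² = 0.00716
δP/P = √(0.00753) = 0.0868
P = 45180 Pa, so δP = 0.0868 × 45180 = 3920 Pa.

3920 Pa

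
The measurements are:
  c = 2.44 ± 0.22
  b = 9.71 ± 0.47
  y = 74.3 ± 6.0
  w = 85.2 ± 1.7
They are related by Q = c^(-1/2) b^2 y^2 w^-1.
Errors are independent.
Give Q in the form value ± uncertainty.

3910 ± 761

For a monomial Q ∝ c^(-1/2), b^2, y^2, w^-1, fractional errors add in quadrature:
  (−½·δc/c)² = (-0.5×0.0902)² = 0.00203;  (2·δb/b)² = (2×0.0484)² = 0.00937;  (2·δy/y)² = (2×0.0808)² = 0.0261;  (-1·δw/w)² = (-1×0.0200)² = 0.000398
δQ/Q = √(0.0379) = 0.195
Q = 3910, so δQ = 0.195 × 3910 = 761.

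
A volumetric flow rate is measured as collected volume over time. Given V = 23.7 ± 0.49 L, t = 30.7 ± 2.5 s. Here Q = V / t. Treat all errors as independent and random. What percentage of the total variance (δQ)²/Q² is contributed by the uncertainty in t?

93.9%

(δQ/Q)² = (1·δV/V)² + (-1·δt/t)²
  V term: (1×0.0207)² = 0.000427
  t term: (-1×0.0814)² = 0.00663
Total = 0.00706. Share from t = 0.00663/0.00706 = 0.939.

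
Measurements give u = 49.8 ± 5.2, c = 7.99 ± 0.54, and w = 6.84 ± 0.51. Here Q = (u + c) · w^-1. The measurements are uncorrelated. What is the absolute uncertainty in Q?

0.990

Let h = u + c = 57.8. δh = √(δu² + δc²) = √(27.0 + 0.292) = 5.23, so δh/h = 0.0905.
Q is then a monomial in h, w:
δQ/Q = √((δh/h)² + (-1·δw/w)²) = √(0.00818 + 0.00556) = 0.117
Q = 8.45, so δQ = 0.117 × 8.45 = 0.990.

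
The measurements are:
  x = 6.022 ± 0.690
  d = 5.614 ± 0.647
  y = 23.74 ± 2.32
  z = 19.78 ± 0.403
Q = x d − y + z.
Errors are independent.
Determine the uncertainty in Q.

5.98

Let p = x·d = 33.81. δp/p = √((1·δx/x)² + (1·δd/d)²) = √(0.0131 + 0.0133) = 0.163, so δp = 5.49.
Q = p − y + z: δQ = √(δp² + δy² + δz²) = √(30.2 + 5.38 + 0.162) = 5.98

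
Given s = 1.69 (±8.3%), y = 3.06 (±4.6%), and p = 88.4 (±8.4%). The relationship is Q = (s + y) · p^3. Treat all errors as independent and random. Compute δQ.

8.38e+05

Let u = s + y = 4.75. δu = √(δs² + δy²) = √(0.0197 + 0.0198) = 0.199, so δu/u = 0.0418.
Q is then a monomial in u, p:
δQ/Q = √((δu/u)² + (3·δp/p)²) = √(0.00175 + 0.0635) = 0.255
Q = 3.28e+06, so δQ = 0.255 × 3.28e+06 = 8.38e+05.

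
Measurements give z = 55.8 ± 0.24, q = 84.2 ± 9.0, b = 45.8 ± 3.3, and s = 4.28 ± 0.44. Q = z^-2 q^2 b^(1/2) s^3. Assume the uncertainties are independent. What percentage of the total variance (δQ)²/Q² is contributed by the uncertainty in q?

(δQ/Q)² = (-2·δz/z)² + (2·δq/q)² + (½·δb/b)² + (3·δs/s)²
  z term: (-2×0.00430)² = 7.4e-05
  q term: (2×0.107)² = 0.0457
  b term: (0.5×0.0721)² = 0.00130
  s term: (3×0.103)² = 0.0951
Total = 0.142. Share from q = 0.0457/0.142 = 0.321.

32.1%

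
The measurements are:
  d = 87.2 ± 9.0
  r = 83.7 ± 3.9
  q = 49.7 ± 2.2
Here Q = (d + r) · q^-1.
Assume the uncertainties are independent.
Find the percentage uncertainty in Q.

7.25%

Let u = d + r = 171. δu = √(δd² + δr²) = √(81.0 + 15.2) = 9.81, so δu/u = 0.0574.
Q is then a monomial in u, q:
δQ/Q = √((δu/u)² + (-1·δq/q)²) = √(0.00329 + 0.00196) = 0.0725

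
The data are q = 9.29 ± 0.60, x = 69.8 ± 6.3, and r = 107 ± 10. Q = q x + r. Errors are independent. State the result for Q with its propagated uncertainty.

Let p = q·x = 648. δp/p = √((1·δq/q)² + (1·δx/x)²) = √(0.00417 + 0.00815) = 0.111, so δp = 72.0.
Q = p + r: δQ = √(δp² + δr²) = √(5180 + 100) = 72.7
Q = 755.

755 ± 72.7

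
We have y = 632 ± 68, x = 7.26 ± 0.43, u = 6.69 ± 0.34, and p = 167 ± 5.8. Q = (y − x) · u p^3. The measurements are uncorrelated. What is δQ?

Let w = y − x = 625. δw = √(δy² + δx²) = √(4620 + 0.185) = 68.0, so δw/w = 0.109.
Q is then a monomial in w, u, p:
δQ/Q = √((δw/w)² + (1·δu/u)² + (3·δp/p)²) = √(0.0118 + 0.00258 + 0.0109) = 0.159
Q = 1.95e+10, so δQ = 0.159 × 1.95e+10 = 3.1e+09.

3.1e+09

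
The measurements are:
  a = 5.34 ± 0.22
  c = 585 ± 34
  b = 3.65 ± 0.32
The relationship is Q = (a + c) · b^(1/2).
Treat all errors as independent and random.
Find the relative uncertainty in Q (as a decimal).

0.0724

Let u = a + c = 590. δu = √(δa² + δc²) = √(0.0484 + 1160) = 34.0, so δu/u = 0.0576.
Q is then a monomial in u, b:
δQ/Q = √((δu/u)² + (½·δb/b)²) = √(0.00332 + 0.00192) = 0.0724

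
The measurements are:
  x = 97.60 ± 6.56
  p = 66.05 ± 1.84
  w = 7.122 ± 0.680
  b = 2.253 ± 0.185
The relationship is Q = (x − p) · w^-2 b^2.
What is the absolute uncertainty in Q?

Let u = x − p = 31.55. δu = √(δx² + δp²) = √(43.0 + 3.39) = 6.81, so δu/u = 0.216.
Q is then a monomial in u, w, b:
δQ/Q = √((δu/u)² + (-2·δw/w)² + (2·δb/b)²) = √(0.0466 + 0.0365 + 0.0270) = 0.332
Q = 3.157, so δQ = 0.332 × 3.157 = 1.05.

1.05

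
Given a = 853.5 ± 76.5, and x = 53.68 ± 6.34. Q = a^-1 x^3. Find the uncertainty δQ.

For a monomial Q ∝ a^-1, x^3, fractional errors add in quadrature:
  (-1·δa/a)² = (-1×0.0896)² = 0.00803;  (3·δx/x)² = (3×0.118)² = 0.126
δQ/Q = √(0.134) = 0.365
Q = 181.2, so δQ = 0.365 × 181.2 = 66.2.

66.2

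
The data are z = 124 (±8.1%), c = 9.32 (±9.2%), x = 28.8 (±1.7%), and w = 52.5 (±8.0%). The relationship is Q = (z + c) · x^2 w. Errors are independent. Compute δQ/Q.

0.115

Let u = z + c = 133. δu = √(δz² + δc²) = √(101 + 0.735) = 10.1, so δu/u = 0.0756.
Q is then a monomial in u, x, w:
δQ/Q = √((δu/u)² + (2·δx/x)² + (1·δw/w)²) = √(0.00572 + 0.00116 + 0.00640) = 0.115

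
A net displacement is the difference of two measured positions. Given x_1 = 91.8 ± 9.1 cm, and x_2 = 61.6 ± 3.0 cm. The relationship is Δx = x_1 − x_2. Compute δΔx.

For a sum/difference, combine absolute errors in quadrature:
  (δx_1)² = 82.8;  (δx_2)² = 9.00
δΔx = √(91.8) = 9.58 cm

9.58 cm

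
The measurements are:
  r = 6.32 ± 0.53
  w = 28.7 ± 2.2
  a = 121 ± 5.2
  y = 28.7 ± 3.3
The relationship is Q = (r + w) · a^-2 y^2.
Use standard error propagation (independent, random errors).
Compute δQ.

0.500

Let u = r + w = 35.0. δu = √(δr² + δw²) = √(0.281 + 4.84) = 2.26, so δu/u = 0.0646.
Q is then a monomial in u, a, y:
δQ/Q = √((δu/u)² + (-2·δa/a)² + (2·δy/y)²) = √(0.00418 + 0.00739 + 0.0529) = 0.254
Q = 1.97, so δQ = 0.254 × 1.97 = 0.500.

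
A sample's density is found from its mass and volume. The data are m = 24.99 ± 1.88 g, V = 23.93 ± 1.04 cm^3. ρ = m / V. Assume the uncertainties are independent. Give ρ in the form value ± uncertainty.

1.044 ± 0.0907 g/cm^3

Products/powers → add relative errors in quadrature, weighted by exponent:
  (1·δm/m)² = (1×0.0752)² = 0.00566;  (-1·δV/V)² = (-1×0.0435)² = 0.00189
δρ/ρ = √(0.00755) = 0.0869
ρ = 1.044 g/cm^3, so δρ = 0.0869 × 1.044 = 0.0907 g/cm^3.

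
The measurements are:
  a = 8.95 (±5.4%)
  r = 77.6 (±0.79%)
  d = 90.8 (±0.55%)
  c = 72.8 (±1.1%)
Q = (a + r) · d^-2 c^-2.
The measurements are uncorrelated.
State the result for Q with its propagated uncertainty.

Let u = a + r = 86.5. δu = √(δa² + δr²) = √(0.234 + 0.376) = 0.781, so δu/u = 0.00902.
Q is then a monomial in u, d, c:
δQ/Q = √((δu/u)² + (-2·δd/d)² + (-2·δc/c)²) = √(8.14e-05 + 0.000121 + 0.000484) = 0.0262
Q = 1.98e-06, so δQ = 0.0262 × 1.98e-06 = 5.19e-08.

(1.98 ± 0.0519) × 10^-6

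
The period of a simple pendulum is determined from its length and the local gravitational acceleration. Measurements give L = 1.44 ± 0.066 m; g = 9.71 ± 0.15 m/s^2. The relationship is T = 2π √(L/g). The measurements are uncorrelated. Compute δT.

0.0585 s

For a monomial T ∝ L^(1/2), g^(-1/2), fractional errors add in quadrature:
  (½·δL/L)² = (0.5×0.0458)² = 0.000525;  (−½·δg/g)² = (-0.5×0.0154)² = 5.97e-05
δT/T = √(0.000585) = 0.0242
T = 2.42 s, so δT = 0.0242 × 2.42 = 0.0585 s.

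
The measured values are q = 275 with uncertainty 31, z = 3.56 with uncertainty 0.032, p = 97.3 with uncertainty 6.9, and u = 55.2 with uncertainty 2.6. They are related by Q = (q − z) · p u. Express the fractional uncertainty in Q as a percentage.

Let w = q − z = 271. δw = √(δq² + δz²) = √(961 + 0.00102) = 31.0, so δw/w = 0.114.
Q is then a monomial in w, p, u:
δQ/Q = √((δw/w)² + (1·δp/p)² + (1·δu/u)²) = √(0.0130 + 0.00503 + 0.00222) = 0.142

14.2%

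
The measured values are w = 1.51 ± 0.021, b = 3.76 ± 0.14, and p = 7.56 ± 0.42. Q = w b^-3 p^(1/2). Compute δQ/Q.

Since Q is a product/quotient, work with relative uncertainties:
  (1·δw/w)² = (1×0.0139)² = 0.000193;  (-3·δb/b)² = (-3×0.0372)² = 0.0125;  (½·δp/p)² = (0.5×0.0556)² = 0.000772
δQ/Q = √(0.0134) = 0.116

0.116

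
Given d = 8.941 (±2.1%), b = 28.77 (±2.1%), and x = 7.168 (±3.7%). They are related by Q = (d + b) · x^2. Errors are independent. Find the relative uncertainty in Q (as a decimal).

Let u = d + b = 37.71. δu = √(δd² + δb²) = √(0.0353 + 0.365) = 0.633, so δu/u = 0.0168.
Q is then a monomial in u, x:
δQ/Q = √((δu/u)² + (2·δx/x)²) = √(0.000281 + 0.00548) = 0.0759

0.0759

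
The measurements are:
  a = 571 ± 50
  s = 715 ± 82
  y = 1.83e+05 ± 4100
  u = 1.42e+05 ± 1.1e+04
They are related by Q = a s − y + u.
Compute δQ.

Let p = a·s = 4.08e+05. δp/p = √((1·δa/a)² + (1·δs/s)²) = √(0.00767 + 0.0132) = 0.144, so δp = 58900.
Q = p − y + u: δQ = √(δp² + δy² + δu²) = √(3.47e+09 + 1.68e+07 + 1.21e+08) = 60100

60100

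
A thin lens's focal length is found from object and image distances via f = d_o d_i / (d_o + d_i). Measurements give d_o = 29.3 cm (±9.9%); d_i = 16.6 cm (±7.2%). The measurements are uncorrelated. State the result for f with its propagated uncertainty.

∂f/∂d_o = (d_i/(d_o+d_i))² = 0.131;  ∂f/∂d_i = (d_o/(d_o+d_i))² = 0.407
δf = √((∂f/∂d_o · δd_o)² + (∂f/∂d_i · δd_i)²) = √(0.144 + 0.237) = 0.617 cm
f = 10.6 cm.

10.6 ± 0.617 cm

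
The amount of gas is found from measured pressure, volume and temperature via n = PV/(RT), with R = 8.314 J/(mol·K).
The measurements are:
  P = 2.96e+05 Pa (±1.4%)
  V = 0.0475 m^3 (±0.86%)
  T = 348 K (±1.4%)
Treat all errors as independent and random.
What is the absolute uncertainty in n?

0.105 mol

Since n is a product/quotient, work with relative uncertainties:
  (1·δP/P)² = (1×0.0140)² = 0.000196;  (1·δV/V)² = (1×0.00860)² = 7.4e-05;  (-1·δT/T)² = (-1×0.0140)² = 0.000196
δn/n = √(0.000466) = 0.0216
n = 4.86 mol, so δn = 0.0216 × 4.86 = 0.105 mol.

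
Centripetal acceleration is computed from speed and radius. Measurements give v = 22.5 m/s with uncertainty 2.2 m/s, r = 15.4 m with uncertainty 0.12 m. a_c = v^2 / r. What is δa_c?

6.43 m/s^2

Each factor contributes (exponent × relative error)² to (δa_c/a_c)²:
  (2·δv/v)² = (2×0.0978)² = 0.0382;  (-1·δr/r)² = (-1×0.00779)² = 6.07e-05
δa_c/a_c = √(0.0383) = 0.196
a_c = 32.9 m/s^2, so δa_c = 0.196 × 32.9 = 6.43 m/s^2.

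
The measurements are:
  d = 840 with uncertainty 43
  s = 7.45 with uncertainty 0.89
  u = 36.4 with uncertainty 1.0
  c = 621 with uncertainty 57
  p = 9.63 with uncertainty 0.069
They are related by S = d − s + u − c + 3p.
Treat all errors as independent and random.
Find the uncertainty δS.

71.4

Absolute uncertainties add in quadrature for a linear combination:
  (δd)² = 1850;  (δs)² = 0.792;  (δu)² = 1.00;  (δc)² = 3250;  (3·δp)² = 0.0428
δS = √(5100) = 71.4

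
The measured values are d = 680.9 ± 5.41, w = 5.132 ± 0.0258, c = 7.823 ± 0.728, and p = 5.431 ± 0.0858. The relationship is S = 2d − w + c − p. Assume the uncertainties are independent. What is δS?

Each term contributes (cᵢ δxᵢ)² to (δS)²:
  (2·δd)² = 117;  (δw)² = 0.000666;  (δc)² = 0.530;  (δp)² = 0.00736
δS = √(118) = 10.8

10.8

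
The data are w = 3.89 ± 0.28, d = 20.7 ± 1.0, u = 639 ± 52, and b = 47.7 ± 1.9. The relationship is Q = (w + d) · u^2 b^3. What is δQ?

2.25e+11

Let h = w + d = 24.6. δh = √(δw² + δd²) = √(0.0784 + 1.00) = 1.04, so δh/h = 0.0422.
Q is then a monomial in h, u, b:
δQ/Q = √((δh/h)² + (2·δu/u)² + (3·δb/b)²) = √(0.00178 + 0.0265 + 0.0143) = 0.206
Q = 1.09e+12, so δQ = 0.206 × 1.09e+12 = 2.25e+11.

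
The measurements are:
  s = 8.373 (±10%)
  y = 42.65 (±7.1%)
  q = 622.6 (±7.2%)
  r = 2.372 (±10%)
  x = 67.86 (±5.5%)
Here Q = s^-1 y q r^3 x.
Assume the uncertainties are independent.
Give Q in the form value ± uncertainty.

Q is a product of powers, so relative uncertainties combine in quadrature:
  (-1·δs/s)² = (-1×0.100)² = 0.0100;  (1·δy/y)² = (1×0.0710)² = 0.00504;  (1·δq/q)² = (1×0.0720)² = 0.00518;  (3·δr/r)² = (3×0.100)² = 0.0900;  (1·δx/x)² = (1×0.0550)² = 0.00302
δQ/Q = √(0.113) = 0.337
Q = 2.872e+06, so δQ = 0.337 × 2.872e+06 = 9.67e+05.

(2.872 ± 0.967) × 10^6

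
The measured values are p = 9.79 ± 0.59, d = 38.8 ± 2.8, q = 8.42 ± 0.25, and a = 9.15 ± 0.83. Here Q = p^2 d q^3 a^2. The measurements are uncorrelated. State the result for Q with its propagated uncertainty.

(1.86 ± 0.457) × 10^8

Since Q is a product/quotient, work with relative uncertainties:
  (2·δp/p)² = (2×0.0603)² = 0.0145;  (1·δd/d)² = (1×0.0722)² = 0.00521;  (3·δq/q)² = (3×0.0297)² = 0.00793;  (2·δa/a)² = (2×0.0907)² = 0.0329
δQ/Q = √(0.0606) = 0.246
Q = 1.86e+08, so δQ = 0.246 × 1.86e+08 = 4.57e+07.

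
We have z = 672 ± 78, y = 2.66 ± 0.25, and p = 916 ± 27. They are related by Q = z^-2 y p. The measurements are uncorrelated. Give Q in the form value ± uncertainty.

Each factor contributes (exponent × relative error)² to (δQ/Q)²:
  (-2·δz/z)² = (-2×0.116)² = 0.0539;  (1·δy/y)² = (1×0.0940)² = 0.00883;  (1·δp/p)² = (1×0.0295)² = 0.000869
δQ/Q = √(0.0636) = 0.252
Q = 0.00540, so δQ = 0.252 × 0.00540 = 0.00136.

0.00540 ± 0.00136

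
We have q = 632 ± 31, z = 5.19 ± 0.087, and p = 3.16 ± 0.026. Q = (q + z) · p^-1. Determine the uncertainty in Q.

Let u = q + z = 637. δu = √(δq² + δz²) = √(961 + 0.00757) = 31.0, so δu/u = 0.0487.
Q is then a monomial in u, p:
δQ/Q = √((δu/u)² + (-1·δp/p)²) = √(0.00237 + 6.77e-05) = 0.0493
Q = 202, so δQ = 0.0493 × 202 = 9.95.

9.95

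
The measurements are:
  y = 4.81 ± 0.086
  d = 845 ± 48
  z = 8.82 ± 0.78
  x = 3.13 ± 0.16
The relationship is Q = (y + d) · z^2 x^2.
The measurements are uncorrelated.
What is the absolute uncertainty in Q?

1.37e+05

Let u = y + d = 850. δu = √(δy² + δd²) = √(0.00740 + 2300) = 48.0, so δu/u = 0.0565.
Q is then a monomial in u, z, x:
δQ/Q = √((δu/u)² + (2·δz/z)² + (2·δx/x)²) = √(0.00319 + 0.0313 + 0.0105) = 0.212
Q = 6.48e+05, so δQ = 0.212 × 6.48e+05 = 1.37e+05.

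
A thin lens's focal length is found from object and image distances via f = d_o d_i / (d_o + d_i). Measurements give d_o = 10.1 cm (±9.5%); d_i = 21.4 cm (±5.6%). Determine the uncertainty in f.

∂f/∂d_o = (d_i/(d_o+d_i))² = 0.462;  ∂f/∂d_i = (d_o/(d_o+d_i))² = 0.103
δf = √((∂f/∂d_o · δd_o)² + (∂f/∂d_i · δd_i)²) = √(0.196 + 0.0152) = 0.460 cm

0.460 cm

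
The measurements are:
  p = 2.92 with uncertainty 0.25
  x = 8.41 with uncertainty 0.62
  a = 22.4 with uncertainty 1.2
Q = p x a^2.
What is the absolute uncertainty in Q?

1920

Each factor contributes (exponent × relative error)² to (δQ/Q)²:
  (1·δp/p)² = (1×0.0856)² = 0.00733;  (1·δx/x)² = (1×0.0737)² = 0.00543;  (2·δa/a)² = (2×0.0536)² = 0.0115
δQ/Q = √(0.0242) = 0.156
Q = 12300, so δQ = 0.156 × 12300 = 1920.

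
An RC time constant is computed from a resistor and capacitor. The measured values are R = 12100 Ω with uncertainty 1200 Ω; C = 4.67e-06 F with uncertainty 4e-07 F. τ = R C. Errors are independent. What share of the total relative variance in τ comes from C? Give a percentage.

42.7%

(δτ/τ)² = (1·δR/R)² + (1·δC/C)²
  R term: (1×0.0992)² = 0.00984
  C term: (1×0.0857)² = 0.00734
Total = 0.0172. Share from C = 0.00734/0.0172 = 0.427.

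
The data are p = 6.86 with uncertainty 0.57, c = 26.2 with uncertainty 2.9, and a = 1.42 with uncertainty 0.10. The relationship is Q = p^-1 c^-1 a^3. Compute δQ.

0.00402

Each factor contributes (exponent × relative error)² to (δQ/Q)²:
  (-1·δp/p)² = (-1×0.0831)² = 0.00690;  (-1·δc/c)² = (-1×0.111)² = 0.0123;  (3·δa/a)² = (3×0.0704)² = 0.0446
δQ/Q = √(0.0638) = 0.253
Q = 0.0159, so δQ = 0.253 × 0.0159 = 0.00402.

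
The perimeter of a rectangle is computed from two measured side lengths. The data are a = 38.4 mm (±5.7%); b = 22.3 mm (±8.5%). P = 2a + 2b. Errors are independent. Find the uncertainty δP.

P is a linear combination, so absolute uncertainties add in quadrature:
  (2·δa)² = 19.2;  (2·δb)² = 14.4
δP = √(33.5) = 5.79 mm

5.79 mm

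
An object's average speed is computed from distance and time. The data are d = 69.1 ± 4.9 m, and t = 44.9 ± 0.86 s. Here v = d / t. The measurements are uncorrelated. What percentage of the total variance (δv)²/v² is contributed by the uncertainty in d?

(δv/v)² = (1·δd/d)² + (-1·δt/t)²
  d term: (1×0.0709)² = 0.00503
  t term: (-1×0.0192)² = 0.000367
Total = 0.00540. Share from d = 0.00503/0.00540 = 0.932.

93.2%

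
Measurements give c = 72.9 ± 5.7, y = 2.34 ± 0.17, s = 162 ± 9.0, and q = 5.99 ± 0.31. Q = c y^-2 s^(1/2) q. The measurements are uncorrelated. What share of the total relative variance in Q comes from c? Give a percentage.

19.9%

(δQ/Q)² = (1·δc/c)² + (-2·δy/y)² + (½·δs/s)² + (1·δq/q)²
  c term: (1×0.0782)² = 0.00611
  y term: (-2×0.0726)² = 0.0211
  s term: (0.5×0.0556)² = 0.000772
  q term: (1×0.0518)² = 0.00268
Total = 0.0307. Share from c = 0.00611/0.0307 = 0.199.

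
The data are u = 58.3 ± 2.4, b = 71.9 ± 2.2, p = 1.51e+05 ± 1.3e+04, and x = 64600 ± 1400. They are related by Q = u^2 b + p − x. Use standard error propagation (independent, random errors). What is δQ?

25100

Let w = u^2·b = 2.44e+05. δw/w = √((2·δu/u)² + (1·δb/b)²) = √(0.00678 + 0.000936) = 0.0878, so δw = 21500.
Q = w + p − x: δQ = √(δw² + δp² + δx²) = √(4.61e+08 + 1.69e+08 + 1.96e+06) = 25100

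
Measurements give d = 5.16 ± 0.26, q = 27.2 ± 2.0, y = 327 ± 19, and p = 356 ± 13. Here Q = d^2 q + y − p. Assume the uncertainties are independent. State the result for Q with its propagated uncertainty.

695 ± 93.2

Let w = d^2·q = 724. δw/w = √((2·δd/d)² + (1·δq/q)²) = √(0.0102 + 0.00541) = 0.125, so δw = 90.3.
Q = w + y − p: δQ = √(δw² + δy² + δp²) = √(8160 + 361 + 169) = 93.2
Q = 695.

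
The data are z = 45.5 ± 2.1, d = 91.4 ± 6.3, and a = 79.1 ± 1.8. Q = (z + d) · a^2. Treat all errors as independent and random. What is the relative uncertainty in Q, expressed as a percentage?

Let u = z + d = 137. δu = √(δz² + δd²) = √(4.41 + 39.7) = 6.64, so δu/u = 0.0485.
Q is then a monomial in u, a:
δQ/Q = √((δu/u)² + (2·δa/a)²) = √(0.00235 + 0.00207) = 0.0665

6.65%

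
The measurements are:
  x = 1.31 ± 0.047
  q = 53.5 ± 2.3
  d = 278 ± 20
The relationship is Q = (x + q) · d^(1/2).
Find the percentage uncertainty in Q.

Let u = x + q = 54.8. δu = √(δx² + δq²) = √(0.00221 + 5.29) = 2.30, so δu/u = 0.0420.
Q is then a monomial in u, d:
δQ/Q = √((δu/u)² + (½·δd/d)²) = √(0.00176 + 0.00129) = 0.0553

5.53%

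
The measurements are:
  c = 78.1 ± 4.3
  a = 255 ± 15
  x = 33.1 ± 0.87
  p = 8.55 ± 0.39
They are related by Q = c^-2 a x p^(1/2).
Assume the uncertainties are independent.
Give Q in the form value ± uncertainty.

4.05 ± 0.524

Relative error in a monomial: (δQ/Q)² = Σ (nᵢ · δxᵢ/xᵢ)².
  (-2·δc/c)² = (-2×0.0551)² = 0.0121;  (1·δa/a)² = (1×0.0588)² = 0.00346;  (1·δx/x)² = (1×0.0263)² = 0.000691;  (½·δp/p)² = (0.5×0.0456)² = 0.000520
δQ/Q = √(0.0168) = 0.130
Q = 4.05, so δQ = 0.130 × 4.05 = 0.524.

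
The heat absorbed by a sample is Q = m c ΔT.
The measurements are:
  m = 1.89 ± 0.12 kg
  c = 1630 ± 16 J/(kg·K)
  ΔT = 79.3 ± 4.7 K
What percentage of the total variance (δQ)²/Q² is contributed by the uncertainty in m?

52.8%

(δQ/Q)² = (1·δm/m)² + (1·δc/c)² + (1·δΔT/ΔT)²
  m term: (1×0.0635)² = 0.00403
  c term: (1×0.00982)² = 9.64e-05
  ΔT term: (1×0.0593)² = 0.00351
Total = 0.00764. Share from m = 0.00403/0.00764 = 0.528.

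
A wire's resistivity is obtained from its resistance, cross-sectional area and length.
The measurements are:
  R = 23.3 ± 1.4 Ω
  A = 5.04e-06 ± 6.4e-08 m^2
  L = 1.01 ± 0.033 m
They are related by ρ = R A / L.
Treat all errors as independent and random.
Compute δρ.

For a monomial ρ ∝ R, A, L^-1, fractional errors add in quadrature:
  (1·δR/R)² = (1×0.0601)² = 0.00361;  (1·δA/A)² = (1×0.0127)² = 0.000161;  (-1·δL/L)² = (-1×0.0327)² = 0.00107
δρ/ρ = √(0.00484) = 0.0696
ρ = 0.000116 Ω·m, so δρ = 0.0696 × 0.000116 = 8.09e-06 Ω·m.

8.09e-06 Ω·m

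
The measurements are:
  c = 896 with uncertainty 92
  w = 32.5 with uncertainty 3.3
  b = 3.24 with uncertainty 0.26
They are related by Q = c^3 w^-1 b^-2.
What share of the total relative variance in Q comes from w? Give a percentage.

(δQ/Q)² = (3·δc/c)² + (-1·δw/w)² + (-2·δb/b)²
  c term: (3×0.103)² = 0.0949
  w term: (-1×0.102)² = 0.0103
  b term: (-2×0.0802)² = 0.0258
Total = 0.131. Share from w = 0.0103/0.131 = 0.0787.

7.87%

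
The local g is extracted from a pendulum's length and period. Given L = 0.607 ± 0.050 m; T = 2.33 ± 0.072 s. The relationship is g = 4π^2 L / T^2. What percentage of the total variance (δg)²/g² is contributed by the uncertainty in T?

(δg/g)² = (1·δL/L)² + (-2·δT/T)²
  L term: (1×0.0824)² = 0.00679
  T term: (-2×0.0309)² = 0.00382
Total = 0.0106. Share from T = 0.00382/0.0106 = 0.360.

36.0%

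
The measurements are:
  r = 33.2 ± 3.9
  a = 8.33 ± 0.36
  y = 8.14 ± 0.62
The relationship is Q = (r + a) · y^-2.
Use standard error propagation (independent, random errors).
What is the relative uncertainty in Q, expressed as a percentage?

Let u = r + a = 41.5. δu = √(δr² + δa²) = √(15.2 + 0.130) = 3.92, so δu/u = 0.0943.
Q is then a monomial in u, y:
δQ/Q = √((δu/u)² + (-2·δy/y)²) = √(0.00889 + 0.0232) = 0.179

17.9%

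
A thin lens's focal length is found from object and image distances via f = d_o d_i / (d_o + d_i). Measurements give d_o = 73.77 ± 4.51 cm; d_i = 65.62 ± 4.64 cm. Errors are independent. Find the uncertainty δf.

1.64 cm

∂f/∂d_o = (d_i/(d_o+d_i))² = 0.222;  ∂f/∂d_i = (d_o/(d_o+d_i))² = 0.280
δf = √((∂f/∂d_o · δd_o)² + (∂f/∂d_i · δd_i)²) = √(0.999 + 1.69) = 1.64 cm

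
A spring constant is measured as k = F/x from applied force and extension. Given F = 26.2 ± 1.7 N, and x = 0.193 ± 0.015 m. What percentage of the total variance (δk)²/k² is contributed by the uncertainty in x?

58.9%

(δk/k)² = (1·δF/F)² + (-1·δx/x)²
  F term: (1×0.0649)² = 0.00421
  x term: (-1×0.0777)² = 0.00604
Total = 0.0103. Share from x = 0.00604/0.0103 = 0.589.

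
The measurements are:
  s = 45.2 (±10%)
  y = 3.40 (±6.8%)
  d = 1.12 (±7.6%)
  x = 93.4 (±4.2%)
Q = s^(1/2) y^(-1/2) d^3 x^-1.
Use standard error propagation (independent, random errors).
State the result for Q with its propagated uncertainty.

Q is a product of powers, so relative uncertainties combine in quadrature:
  (½·δs/s)² = (0.5×0.100)² = 0.00250;  (−½·δy/y)² = (-0.5×0.0680)² = 0.00116;  (3·δd/d)² = (3×0.0760)² = 0.0520;  (-1·δx/x)² = (-1×0.0420)² = 0.00176
δQ/Q = √(0.0574) = 0.240
Q = 0.0548, so δQ = 0.240 × 0.0548 = 0.0131.

0.0548 ± 0.0131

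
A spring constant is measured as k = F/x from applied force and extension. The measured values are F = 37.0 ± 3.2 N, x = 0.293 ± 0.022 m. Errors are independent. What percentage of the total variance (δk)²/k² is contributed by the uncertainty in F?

(δk/k)² = (1·δF/F)² + (-1·δx/x)²
  F term: (1×0.0865)² = 0.00748
  x term: (-1×0.0751)² = 0.00564
Total = 0.0131. Share from F = 0.00748/0.0131 = 0.570.

57.0%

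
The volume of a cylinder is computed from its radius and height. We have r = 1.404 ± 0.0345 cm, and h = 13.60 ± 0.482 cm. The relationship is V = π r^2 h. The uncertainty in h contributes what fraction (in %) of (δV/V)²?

(δV/V)² = (2·δr/r)² + (1·δh/h)²
  r term: (2×0.0246)² = 0.00242
  h term: (1×0.0354)² = 0.00126
Total = 0.00367. Share from h = 0.00126/0.00367 = 0.342.

34.2%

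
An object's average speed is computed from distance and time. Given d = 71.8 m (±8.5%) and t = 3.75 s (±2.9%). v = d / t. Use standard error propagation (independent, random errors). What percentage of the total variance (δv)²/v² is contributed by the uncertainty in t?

(δv/v)² = (1·δd/d)² + (-1·δt/t)²
  d term: (1×0.0850)² = 0.00723
  t term: (-1×0.0290)² = 0.000841
Total = 0.00807. Share from t = 0.000841/0.00807 = 0.104.

10.4%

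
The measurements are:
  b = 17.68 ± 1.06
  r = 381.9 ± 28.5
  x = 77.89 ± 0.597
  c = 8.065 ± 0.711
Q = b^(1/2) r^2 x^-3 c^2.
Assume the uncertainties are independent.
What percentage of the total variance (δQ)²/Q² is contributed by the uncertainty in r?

(δQ/Q)² = (½·δb/b)² + (2·δr/r)² + (-3·δx/x)² + (2·δc/c)²
  b term: (0.5×0.0600)² = 0.000899
  r term: (2×0.0746)² = 0.0223
  x term: (-3×0.00766)² = 0.000529
  c term: (2×0.0882)² = 0.0311
Total = 0.0548. Share from r = 0.0223/0.0548 = 0.407.

40.7%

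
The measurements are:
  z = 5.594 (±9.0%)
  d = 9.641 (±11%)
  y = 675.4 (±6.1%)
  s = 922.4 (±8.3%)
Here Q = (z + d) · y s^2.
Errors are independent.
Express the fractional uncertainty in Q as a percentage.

Let u = z + d = 15.23. δu = √(δz² + δd²) = √(0.253 + 1.12) = 1.17, so δu/u = 0.0771.
Q is then a monomial in u, y, s:
δQ/Q = √((δu/u)² + (1·δy/y)² + (2·δs/s)²) = √(0.00594 + 0.00372 + 0.0276) = 0.193

19.3%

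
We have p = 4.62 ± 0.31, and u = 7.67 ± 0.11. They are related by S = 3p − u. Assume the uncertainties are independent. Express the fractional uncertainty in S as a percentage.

15.1%

For a sum/difference, combine absolute errors in quadrature:
  (3·δp)² = 0.865;  (δu)² = 0.0121
δS = √(0.877) = 0.936
S = 6.19, so δS/S = 0.936/6.19 = 0.151.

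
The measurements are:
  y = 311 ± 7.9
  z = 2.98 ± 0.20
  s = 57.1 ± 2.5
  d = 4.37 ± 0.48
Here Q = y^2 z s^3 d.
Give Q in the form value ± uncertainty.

Relative error in a monomial: (δQ/Q)² = Σ (nᵢ · δxᵢ/xᵢ)².
  (2·δy/y)² = (2×0.0254)² = 0.00258;  (1·δz/z)² = (1×0.0671)² = 0.00450;  (3·δs/s)² = (3×0.0438)² = 0.0173;  (1·δd/d)² = (1×0.110)² = 0.0121
δQ/Q = √(0.0364) = 0.191
Q = 2.34e+11, so δQ = 0.191 × 2.34e+11 = 4.47e+10.

(2.34 ± 0.447) × 10^11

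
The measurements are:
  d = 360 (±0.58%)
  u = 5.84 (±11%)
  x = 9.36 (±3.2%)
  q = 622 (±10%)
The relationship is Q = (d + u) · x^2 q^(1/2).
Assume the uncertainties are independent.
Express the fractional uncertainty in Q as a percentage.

8.14%

Let w = d + u = 366. δw = √(δd² + δu²) = √(4.36 + 0.413) = 2.18, so δw/w = 0.00597.
Q is then a monomial in w, x, q:
δQ/Q = √((δw/w)² + (2·δx/x)² + (½·δq/q)²) = √(3.57e-05 + 0.00410 + 0.00250) = 0.0814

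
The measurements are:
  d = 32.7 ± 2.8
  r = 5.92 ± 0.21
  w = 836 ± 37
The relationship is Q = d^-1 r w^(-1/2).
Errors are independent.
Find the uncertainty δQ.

0.000597

Each factor contributes (exponent × relative error)² to (δQ/Q)²:
  (-1·δd/d)² = (-1×0.0856)² = 0.00733;  (1·δr/r)² = (1×0.0355)² = 0.00126;  (−½·δw/w)² = (-0.5×0.0443)² = 0.000490
δQ/Q = √(0.00908) = 0.0953
Q = 0.00626, so δQ = 0.0953 × 0.00626 = 0.000597.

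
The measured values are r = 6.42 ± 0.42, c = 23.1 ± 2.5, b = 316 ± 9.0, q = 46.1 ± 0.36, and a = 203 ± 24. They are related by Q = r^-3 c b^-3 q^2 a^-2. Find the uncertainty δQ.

Each factor contributes (exponent × relative error)² to (δQ/Q)²:
  (-3·δr/r)² = (-3×0.0654)² = 0.0385;  (1·δc/c)² = (1×0.108)² = 0.0117;  (-3·δb/b)² = (-3×0.0285)² = 0.00730;  (2·δq/q)² = (2×0.00781)² = 0.000244;  (-2·δa/a)² = (-2×0.118)² = 0.0559
δQ/Q = √(0.114) = 0.337
Q = 1.43e-10, so δQ = 0.337 × 1.43e-10 = 4.81e-11.

4.81e-11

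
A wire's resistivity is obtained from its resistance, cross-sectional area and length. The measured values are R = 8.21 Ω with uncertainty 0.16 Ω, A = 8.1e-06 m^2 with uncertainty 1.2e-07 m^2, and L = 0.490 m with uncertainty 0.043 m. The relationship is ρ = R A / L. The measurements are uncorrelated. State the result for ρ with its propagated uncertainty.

Products/powers → add relative errors in quadrature, weighted by exponent:
  (1·δR/R)² = (1×0.0195)² = 0.000380;  (1·δA/A)² = (1×0.0148)² = 0.000219;  (-1·δL/L)² = (-1×0.0878)² = 0.00770
δρ/ρ = √(0.00830) = 0.0911
ρ = 0.000136 Ω·m, so δρ = 0.0911 × 0.000136 = 1.24e-05 Ω·m.

(1.36 ± 0.124) × 10^-4 Ω·m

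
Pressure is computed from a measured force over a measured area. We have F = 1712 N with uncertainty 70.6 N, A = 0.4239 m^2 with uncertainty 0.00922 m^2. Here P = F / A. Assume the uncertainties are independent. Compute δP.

Since P is a product/quotient, work with relative uncertainties:
  (1·δF/F)² = (1×0.0412)² = 0.00170;  (-1·δA/A)² = (-1×0.0218)² = 0.000473
δP/P = √(0.00217) = 0.0466
P = 4039 Pa, so δP = 0.0466 × 4039 = 188 Pa.

188 Pa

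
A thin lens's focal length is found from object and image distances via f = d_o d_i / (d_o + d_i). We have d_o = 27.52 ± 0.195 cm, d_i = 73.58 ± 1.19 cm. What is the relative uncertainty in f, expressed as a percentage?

∂f/∂d_o = (d_i/(d_o+d_i))² = 0.530;  ∂f/∂d_i = (d_o/(d_o+d_i))² = 0.0741
δf = √((∂f/∂d_o · δd_o)² + (∂f/∂d_i · δd_i)²) = √(0.0107 + 0.00777) = 0.136 cm
f = 20.03 cm, so δf/f = 0.136/20.03 = 0.00678.

0.678%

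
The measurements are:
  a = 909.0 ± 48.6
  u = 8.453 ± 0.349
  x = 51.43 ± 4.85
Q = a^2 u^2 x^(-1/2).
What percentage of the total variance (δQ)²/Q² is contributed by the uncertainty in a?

(δQ/Q)² = (2·δa/a)² + (2·δu/u)² + (−½·δx/x)²
  a term: (2×0.0535)² = 0.0114
  u term: (2×0.0413)² = 0.00682
  x term: (-0.5×0.0943)² = 0.00222
Total = 0.0205. Share from a = 0.0114/0.0205 = 0.558.

55.8%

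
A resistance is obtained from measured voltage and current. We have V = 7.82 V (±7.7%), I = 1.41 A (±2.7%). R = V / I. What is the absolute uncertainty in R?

R is a product of powers, so relative uncertainties combine in quadrature:
  (1·δV/V)² = (1×0.0770)² = 0.00593;  (-1·δI/I)² = (-1×0.0270)² = 0.000729
δR/R = √(0.00666) = 0.0816
R = 5.55 Ω, so δR = 0.0816 × 5.55 = 0.453 Ω.

0.453 Ω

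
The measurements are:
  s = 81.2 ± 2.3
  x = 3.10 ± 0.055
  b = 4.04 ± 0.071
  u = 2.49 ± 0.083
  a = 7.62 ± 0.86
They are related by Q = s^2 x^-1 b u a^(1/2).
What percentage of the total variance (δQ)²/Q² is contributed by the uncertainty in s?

39.5%

(δQ/Q)² = (2·δs/s)² + (-1·δx/x)² + (1·δb/b)² + (1·δu/u)² + (½·δa/a)²
  s term: (2×0.0283)² = 0.00321
  x term: (-1×0.0177)² = 0.000315
  b term: (1×0.0176)² = 0.000309
  u term: (1×0.0333)² = 0.00111
  a term: (0.5×0.113)² = 0.00318
Total = 0.00813. Share from s = 0.00321/0.00813 = 0.395.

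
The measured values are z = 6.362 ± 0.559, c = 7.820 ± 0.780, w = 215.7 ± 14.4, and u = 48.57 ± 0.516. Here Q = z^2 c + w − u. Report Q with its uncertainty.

483.6 ± 65.6

Let p = z^2·c = 316.5. δp/p = √((2·δz/z)² + (1·δc/c)²) = √(0.0309 + 0.00995) = 0.202, so δp = 64.0.
Q = p + w − u: δQ = √(δp² + δw² + δu²) = √(4090 + 207 + 0.266) = 65.6
Q = 483.6.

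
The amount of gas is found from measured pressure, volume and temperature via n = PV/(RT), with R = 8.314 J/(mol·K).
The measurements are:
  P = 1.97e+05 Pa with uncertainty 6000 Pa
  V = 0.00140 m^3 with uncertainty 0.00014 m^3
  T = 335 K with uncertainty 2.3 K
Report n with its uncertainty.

0.0990 ± 0.0104 mol

Products/powers → add relative errors in quadrature, weighted by exponent:
  (1·δP/P)² = (1×0.0305)² = 0.000928;  (1·δV/V)² = (1×0.100)² = 0.0100;  (-1·δT/T)² = (-1×0.00687)² = 4.71e-05
δn/n = √(0.0110) = 0.105
n = 0.0990 mol, so δn = 0.105 × 0.0990 = 0.0104 mol.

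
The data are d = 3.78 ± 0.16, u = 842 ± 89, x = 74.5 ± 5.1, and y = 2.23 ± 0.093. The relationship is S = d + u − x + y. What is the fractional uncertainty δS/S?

0.115

Absolute uncertainties add in quadrature for a linear combination:
  (δd)² = 0.0256;  (δu)² = 7920;  (δx)² = 26.0;  (δy)² = 0.00865
δS = √(7950) = 89.1
S = 774, so δS/S = 89.1/774 = 0.115.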